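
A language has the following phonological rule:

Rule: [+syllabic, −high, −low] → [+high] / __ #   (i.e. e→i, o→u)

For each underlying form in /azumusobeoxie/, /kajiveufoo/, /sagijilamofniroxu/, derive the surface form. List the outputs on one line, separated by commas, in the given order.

/azumusobeoxie/: /e/ is a mid vowel in word-final position, so it raises to [i]. → [azumusobeoxii].
/kajiveufoo/: /o/ is a mid vowel in word-final position, so it raises to [u]. → [kajiveufou].
/sagijilamofniroxu/: the rule's environment is not met; surfaces unchanged as [sagijilamofniroxu].

azumusobeoxii, kajiveufou, sagijilamofniroxu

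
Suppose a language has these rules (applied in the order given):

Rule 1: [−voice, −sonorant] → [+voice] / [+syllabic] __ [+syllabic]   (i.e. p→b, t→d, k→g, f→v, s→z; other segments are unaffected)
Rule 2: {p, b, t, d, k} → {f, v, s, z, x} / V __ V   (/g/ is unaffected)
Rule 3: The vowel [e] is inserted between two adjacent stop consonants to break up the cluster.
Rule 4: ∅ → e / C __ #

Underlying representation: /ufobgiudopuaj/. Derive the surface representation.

Rule 1 (intervocalic voicing): /f/ is a voiceless obstruent between vowels /u/ and /o/, so it voices to [v]. /p/ is a voiceless obstruent between vowels /o/ and /u/, so it voices to [b]. /ufobgiudopuaj/ → uvobgiudobuaj.
Rule 2 (intervocalic spirantization): /d/ is a stop between vowels /u/ and /o/, so it spirantizes to the fricative [z]. /b/ is a stop between vowels /o/ and /u/, so it spirantizes to the fricative [v]. /uvobgiudobuaj/ → uvobgiuzovuaj.
Rule 3 (stop-cluster e-epenthesis): /b/ and /g/ form a stop–stop cluster, so [e] is inserted between them. /uvobgiuzovuaj/ → uvobegiuzovuaj.
Rule 4 (final e-epenthesis): the form ends in the consonant /j/, so [e] is inserted word-finally. /uvobegiuzovuaj/ → uvobegiuzovuaje.

uvobegiuzovuaje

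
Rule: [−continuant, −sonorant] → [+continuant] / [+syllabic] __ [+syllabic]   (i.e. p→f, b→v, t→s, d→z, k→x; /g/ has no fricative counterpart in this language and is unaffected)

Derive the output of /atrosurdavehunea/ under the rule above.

No segment of /atrosurdavehunea/ meets the structural description of the rule, so the form surfaces unchanged.

atrosurdavehunea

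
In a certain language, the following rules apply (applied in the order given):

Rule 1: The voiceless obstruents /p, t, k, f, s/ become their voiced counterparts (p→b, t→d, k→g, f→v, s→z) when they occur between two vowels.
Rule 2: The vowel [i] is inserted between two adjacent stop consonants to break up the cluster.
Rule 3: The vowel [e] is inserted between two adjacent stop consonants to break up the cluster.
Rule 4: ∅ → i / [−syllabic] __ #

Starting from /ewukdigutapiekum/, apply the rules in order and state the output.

Rule 1 (intervocalic voicing): /t/ is a voiceless obstruent between vowels /u/ and /a/, so it voices to [d]. /p/ is a voiceless obstruent between vowels /a/ and /i/, so it voices to [b]. /k/ is a voiceless obstruent between vowels /e/ and /u/, so it voices to [g]. /ewukdigutapiekum/ → ewukdigudabiegum.
Rule 2 (stop-cluster i-epenthesis): /k/ and /d/ form a stop–stop cluster, so [i] is inserted between them. /ewukdigudabiegum/ → ewukidigudabiegum.
Rule 3 (stop-cluster e-epenthesis): no segment meets the environment; /ewukidigudabiegum/ is unchanged.
Rule 4 (final i-epenthesis): the form ends in the consonant /m/, so [i] is inserted word-finally. /ewukidigudabiegum/ → ewukidigudabiegumi.

ewukidigudabiegumi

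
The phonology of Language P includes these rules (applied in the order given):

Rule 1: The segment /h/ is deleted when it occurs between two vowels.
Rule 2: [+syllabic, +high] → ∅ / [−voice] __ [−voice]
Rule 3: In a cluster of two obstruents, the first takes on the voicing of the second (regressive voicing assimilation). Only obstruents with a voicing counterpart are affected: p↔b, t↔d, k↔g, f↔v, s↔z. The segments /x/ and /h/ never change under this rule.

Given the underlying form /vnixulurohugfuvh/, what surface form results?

vnixuluroukfufh

Rule 1 (intervocalic h-deletion): /h/ occurs between vowels /o/ and /u/, so it deletes. /vnixulurohugfuvh/ → vnixulurougfuvh.
Rule 2 (high vowel syncope): no segment meets the environment; /vnixulurougfuvh/ is unchanged.
Rule 3 (regressive voicing assimilation): /g/ precedes the voiceless obstruent /f/, so it devoices to [k] by assimilation. /v/ precedes the voiceless obstruent /h/, so it devoices to [f] by assimilation. /vnixulurougfuvh/ → vnixuluroukfufh.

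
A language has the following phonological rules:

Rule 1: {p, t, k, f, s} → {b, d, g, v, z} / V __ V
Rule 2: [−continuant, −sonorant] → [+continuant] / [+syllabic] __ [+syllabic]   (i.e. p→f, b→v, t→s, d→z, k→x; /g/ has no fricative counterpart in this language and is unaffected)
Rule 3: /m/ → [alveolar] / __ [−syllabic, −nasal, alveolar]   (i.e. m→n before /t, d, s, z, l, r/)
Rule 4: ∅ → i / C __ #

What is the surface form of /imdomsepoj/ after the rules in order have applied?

indonsevoji

Rule 1 (intervocalic voicing): /p/ is a voiceless obstruent between vowels /e/ and /o/, so it voices to [b]. /imdomsepoj/ → imdomseboj.
Rule 2 (intervocalic spirantization): /b/ is a stop between vowels /e/ and /o/, so it spirantizes to the fricative [v]. /imdomseboj/ → imdomsevoj.
Rule 3 (nasal place assimilation): /m/ precedes the alveolar consonant /d/, so it assimilates in place to [n]. /m/ precedes the alveolar consonant /s/, so it assimilates in place to [n]. /imdomsevoj/ → indonsevoj.
Rule 4 (final i-epenthesis): the form ends in the consonant /j/, so [i] is inserted word-finally. /indonsevoj/ → indonsevoji.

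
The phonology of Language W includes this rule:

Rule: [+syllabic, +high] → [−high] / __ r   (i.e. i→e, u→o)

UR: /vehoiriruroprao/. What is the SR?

/i/ is a high vowel immediately before /r/, so it lowers to [e].
/i/ is a high vowel immediately before /r/, so it lowers to [e].
/u/ is a high vowel immediately before /r/, so it lowers to [o].
Surface form: [vehoereroroprao].

vehoereroroprao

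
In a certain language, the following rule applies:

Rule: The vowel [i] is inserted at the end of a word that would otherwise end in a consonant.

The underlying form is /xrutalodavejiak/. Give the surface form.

xrutalodavejiaki

the form ends in the consonant /k/, so [i] is inserted word-finally.
Surface form: [xrutalodavejiaki].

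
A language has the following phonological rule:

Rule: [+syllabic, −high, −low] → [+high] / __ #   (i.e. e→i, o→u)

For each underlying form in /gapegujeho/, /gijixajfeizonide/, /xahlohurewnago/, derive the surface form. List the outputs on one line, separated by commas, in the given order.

/gapegujeho/: /o/ is a mid vowel in word-final position, so it raises to [u]. → [gapegujehu].
/gijixajfeizonide/: /e/ is a mid vowel in word-final position, so it raises to [i]. → [gijixajfeizonidi].
/xahlohurewnago/: /o/ is a mid vowel in word-final position, so it raises to [u]. → [xahlohurewnagu].

gapegujehu, gijixajfeizonidi, xahlohurewnagu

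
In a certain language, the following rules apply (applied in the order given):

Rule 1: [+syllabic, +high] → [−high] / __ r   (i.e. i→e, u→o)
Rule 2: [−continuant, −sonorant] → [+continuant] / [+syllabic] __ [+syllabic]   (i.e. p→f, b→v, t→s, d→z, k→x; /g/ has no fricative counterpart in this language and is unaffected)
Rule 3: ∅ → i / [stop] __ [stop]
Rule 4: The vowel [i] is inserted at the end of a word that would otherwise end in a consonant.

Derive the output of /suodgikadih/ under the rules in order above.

Rule 1 (pre-rhotic lowering): no segment meets the environment; /suodgikadih/ is unchanged.
Rule 2 (intervocalic spirantization): /k/ is a stop between vowels /i/ and /a/, so it spirantizes to the fricative [x]. /d/ is a stop between vowels /a/ and /i/, so it spirantizes to the fricative [z]. /suodgikadih/ → suodgixazih.
Rule 3 (stop-cluster i-epenthesis): /d/ and /g/ form a stop–stop cluster, so [i] is inserted between them. /suodgixazih/ → suodigixazih.
Rule 4 (final i-epenthesis): the form ends in the consonant /h/, so [i] is inserted word-finally. /suodigixazih/ → suodigixazihi.

suodigixazihi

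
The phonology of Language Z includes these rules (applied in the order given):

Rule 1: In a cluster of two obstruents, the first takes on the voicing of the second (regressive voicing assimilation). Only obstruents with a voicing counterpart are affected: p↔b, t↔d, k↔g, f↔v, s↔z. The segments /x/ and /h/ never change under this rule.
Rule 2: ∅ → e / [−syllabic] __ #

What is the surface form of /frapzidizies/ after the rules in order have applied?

Rule 1 (regressive voicing assimilation): /p/ precedes the voiced obstruent /z/, so it voices to [b] by assimilation. /frapzidizies/ → frabzidizies.
Rule 2 (final e-epenthesis): the form ends in the consonant /s/, so [e] is inserted word-finally. /frabzidizies/ → frabzidiziese.

frabzidiziese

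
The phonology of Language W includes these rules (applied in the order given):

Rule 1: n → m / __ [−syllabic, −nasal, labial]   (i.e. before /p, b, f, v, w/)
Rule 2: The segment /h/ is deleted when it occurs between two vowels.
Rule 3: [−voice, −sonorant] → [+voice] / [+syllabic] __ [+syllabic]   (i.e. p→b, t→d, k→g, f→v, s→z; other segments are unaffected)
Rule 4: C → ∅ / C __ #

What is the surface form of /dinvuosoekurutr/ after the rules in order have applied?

Rule 1 (nasal place assimilation): /n/ precedes the labial consonant /v/, so it assimilates in place to [m]. /dinvuosoekurutr/ → dimvuosoekurutr.
Rule 2 (intervocalic h-deletion): no segment meets the environment; /dimvuosoekurutr/ is unchanged.
Rule 3 (intervocalic voicing): /s/ is a voiceless obstruent between vowels /o/ and /o/, so it voices to [z]. /k/ is a voiceless obstruent between vowels /e/ and /u/, so it voices to [g]. /dimvuosoekurutr/ → dimvuozoegurutr.
Rule 4 (final cluster simplification): /r/ is the second consonant of a word-final cluster /tr/, so it deletes. /dimvuozoegurutr/ → dimvuozoegurut.

dimvuozoegurut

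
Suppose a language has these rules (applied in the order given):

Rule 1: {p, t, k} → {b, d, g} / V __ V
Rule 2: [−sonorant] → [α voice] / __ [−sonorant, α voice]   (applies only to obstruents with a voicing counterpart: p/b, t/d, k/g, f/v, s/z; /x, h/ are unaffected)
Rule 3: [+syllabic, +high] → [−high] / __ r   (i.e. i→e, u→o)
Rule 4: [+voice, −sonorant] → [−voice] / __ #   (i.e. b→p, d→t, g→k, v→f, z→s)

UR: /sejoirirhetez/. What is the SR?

Rule 1 (intervocalic voicing): /t/ is a voiceless stop between vowels /e/ and /e/, so it voices to [d]. /sejoirirhetez/ → sejoirirhedez.
Rule 2 (regressive voicing assimilation): no segment meets the environment; /sejoirirhedez/ is unchanged.
Rule 3 (pre-rhotic lowering): /i/ is a high vowel immediately before /r/, so it lowers to [e]. /i/ is a high vowel immediately before /r/, so it lowers to [e]. /sejoirirhedez/ → sejoererhedez.
Rule 4 (final devoicing): /z/ is a voiced obstruent in word-final position, so it devoices to [s]. /sejoererhedez/ → sejoererhedes.

sejoererhedes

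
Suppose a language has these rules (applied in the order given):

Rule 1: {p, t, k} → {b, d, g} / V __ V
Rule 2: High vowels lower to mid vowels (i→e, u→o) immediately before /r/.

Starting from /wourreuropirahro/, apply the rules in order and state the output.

Rule 1 (intervocalic voicing): /p/ is a voiceless stop between vowels /o/ and /i/, so it voices to [b]. /wourreuropirahro/ → wourreurobirahro.
Rule 2 (pre-rhotic lowering): /u/ is a high vowel immediately before /r/, so it lowers to [o]. /u/ is a high vowel immediately before /r/, so it lowers to [o]. /i/ is a high vowel immediately before /r/, so it lowers to [e]. /wourreurobirahro/ → woorreoroberahro.

woorreoroberahro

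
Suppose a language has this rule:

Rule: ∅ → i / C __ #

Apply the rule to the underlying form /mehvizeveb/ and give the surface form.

the form ends in the consonant /b/, so [i] is inserted word-finally.
Surface form: [mehvizevebi].

mehvizevebi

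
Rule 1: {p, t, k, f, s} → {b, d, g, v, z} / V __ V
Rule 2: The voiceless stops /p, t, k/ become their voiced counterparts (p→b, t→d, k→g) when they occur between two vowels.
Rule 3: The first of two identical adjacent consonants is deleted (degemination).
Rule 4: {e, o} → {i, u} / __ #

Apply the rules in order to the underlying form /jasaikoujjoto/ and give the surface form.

Rule 1 (intervocalic voicing): /s/ is a voiceless obstruent between vowels /a/ and /a/, so it voices to [z]. /k/ is a voiceless obstruent between vowels /i/ and /o/, so it voices to [g]. /t/ is a voiceless obstruent between vowels /o/ and /o/, so it voices to [d]. /jasaikoujjoto/ → jazaigoujjodo.
Rule 2 (intervocalic voicing): no segment meets the environment; /jazaigoujjodo/ is unchanged.
Rule 3 (degemination): /jj/ is a geminate; the first /j/ deletes. /jazaigoujjodo/ → jazaigoujodo.
Rule 4 (final vowel raising): /o/ is a mid vowel in word-final position, so it raises to [u]. /jazaigoujodo/ → jazaigoujodu.

jazaigoujodu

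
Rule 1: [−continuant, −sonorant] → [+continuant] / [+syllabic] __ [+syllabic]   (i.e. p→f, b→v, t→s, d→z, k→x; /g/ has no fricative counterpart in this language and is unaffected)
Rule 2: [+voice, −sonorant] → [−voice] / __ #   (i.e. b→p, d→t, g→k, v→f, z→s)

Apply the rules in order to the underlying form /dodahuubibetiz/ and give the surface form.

Rule 1 (intervocalic spirantization): /d/ is a stop between vowels /o/ and /a/, so it spirantizes to the fricative [z]. /b/ is a stop between vowels /u/ and /i/, so it spirantizes to the fricative [v]. /b/ is a stop between vowels /i/ and /e/, so it spirantizes to the fricative [v]. /t/ is a stop between vowels /e/ and /i/, so it spirantizes to the fricative [s]. /dodahuubibetiz/ → dozahuuvivesiz.
Rule 2 (final devoicing): /z/ is a voiced obstruent in word-final position, so it devoices to [s]. /dozahuuvivesiz/ → dozahuuvivesis.

dozahuuvivesis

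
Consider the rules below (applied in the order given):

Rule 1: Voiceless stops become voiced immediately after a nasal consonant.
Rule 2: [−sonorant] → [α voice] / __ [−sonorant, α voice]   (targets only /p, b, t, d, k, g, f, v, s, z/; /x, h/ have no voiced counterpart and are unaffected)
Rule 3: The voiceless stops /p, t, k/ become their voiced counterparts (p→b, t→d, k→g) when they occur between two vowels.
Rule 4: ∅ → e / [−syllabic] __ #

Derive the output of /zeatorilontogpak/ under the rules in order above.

Rule 1 (post-nasal voicing): /t/ is a voiceless stop immediately after the nasal /n/, so it voices to [d]. /zeatorilontogpak/ → zeatorilondogpak.
Rule 2 (regressive voicing assimilation): /g/ precedes the voiceless obstruent /p/, so it devoices to [k] by assimilation. /zeatorilondogpak/ → zeatorilondokpak.
Rule 3 (intervocalic voicing): /t/ is a voiceless stop between vowels /a/ and /o/, so it voices to [d]. /zeatorilondokpak/ → zeadorilondokpak.
Rule 4 (final e-epenthesis): the form ends in the consonant /k/, so [e] is inserted word-finally. /zeadorilondokpak/ → zeadorilondokpake.

zeadorilondokpake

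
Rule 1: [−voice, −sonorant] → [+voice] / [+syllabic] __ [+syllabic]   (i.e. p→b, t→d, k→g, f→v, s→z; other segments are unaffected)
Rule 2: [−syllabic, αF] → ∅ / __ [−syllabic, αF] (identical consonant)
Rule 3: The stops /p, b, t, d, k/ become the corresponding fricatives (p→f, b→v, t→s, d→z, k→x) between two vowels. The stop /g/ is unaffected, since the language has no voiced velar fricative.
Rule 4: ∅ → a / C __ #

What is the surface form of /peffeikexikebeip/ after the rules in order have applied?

pefeigexigeveipa

Rule 1 (intervocalic voicing): /k/ is a voiceless obstruent between vowels /i/ and /e/, so it voices to [g]. /k/ is a voiceless obstruent between vowels /i/ and /e/, so it voices to [g]. /peffeikexikebeip/ → peffeigexigebeip.
Rule 2 (degemination): /ff/ is a geminate; the first /f/ deletes. /peffeigexigebeip/ → pefeigexigebeip.
Rule 3 (intervocalic spirantization): /b/ is a stop between vowels /e/ and /e/, so it spirantizes to the fricative [v]. /pefeigexigebeip/ → pefeigexigeveip.
Rule 4 (final a-epenthesis): the form ends in the consonant /p/, so [a] is inserted word-finally. /pefeigexigeveip/ → pefeigexigeveipa.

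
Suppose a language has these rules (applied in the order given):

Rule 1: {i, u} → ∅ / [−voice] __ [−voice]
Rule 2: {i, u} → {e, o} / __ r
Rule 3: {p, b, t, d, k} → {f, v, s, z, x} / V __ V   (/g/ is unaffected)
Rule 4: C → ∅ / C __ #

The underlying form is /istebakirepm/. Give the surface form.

istevaxerep

Rule 1 (high vowel syncope): no segment meets the environment; /istebakirepm/ is unchanged.
Rule 2 (pre-rhotic lowering): /i/ is a high vowel immediately before /r/, so it lowers to [e]. /istebakirepm/ → istebakerepm.
Rule 3 (intervocalic spirantization): /b/ is a stop between vowels /e/ and /a/, so it spirantizes to the fricative [v]. /k/ is a stop between vowels /a/ and /e/, so it spirantizes to the fricative [x]. /istebakerepm/ → istevaxerepm.
Rule 4 (final cluster simplification): /m/ is the second consonant of a word-final cluster /pm/, so it deletes. /istevaxerepm/ → istevaxerep.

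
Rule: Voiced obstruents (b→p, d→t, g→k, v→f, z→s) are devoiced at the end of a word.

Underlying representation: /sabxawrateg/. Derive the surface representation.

Scanning /sabxawrateg/: /b/ at position 3 is not in the conditioning environment; /g/ is a voiced obstruent in word-final position, so it devoices to [k].
Result: [sabxawratek].

sabxawratek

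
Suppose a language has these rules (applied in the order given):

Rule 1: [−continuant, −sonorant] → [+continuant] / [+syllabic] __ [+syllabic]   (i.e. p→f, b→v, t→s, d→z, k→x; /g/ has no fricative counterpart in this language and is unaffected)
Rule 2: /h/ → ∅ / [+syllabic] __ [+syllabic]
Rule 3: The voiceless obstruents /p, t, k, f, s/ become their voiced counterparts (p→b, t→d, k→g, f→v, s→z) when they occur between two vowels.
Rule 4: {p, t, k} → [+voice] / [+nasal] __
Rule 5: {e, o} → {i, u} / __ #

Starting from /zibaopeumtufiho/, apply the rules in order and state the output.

Rule 1 (intervocalic spirantization): /b/ is a stop between vowels /i/ and /a/, so it spirantizes to the fricative [v]. /p/ is a stop between vowels /o/ and /e/, so it spirantizes to the fricative [f]. /zibaopeumtufiho/ → zivaofeumtufiho.
Rule 2 (intervocalic h-deletion): /h/ occurs between vowels /i/ and /o/, so it deletes. /zivaofeumtufiho/ → zivaofeumtufio.
Rule 3 (intervocalic voicing): /f/ is a voiceless obstruent between vowels /o/ and /e/, so it voices to [v]. /f/ is a voiceless obstruent between vowels /u/ and /i/, so it voices to [v]. /zivaofeumtufio/ → zivaoveumtuvio.
Rule 4 (post-nasal voicing): /t/ is a voiceless stop immediately after the nasal /m/, so it voices to [d]. /zivaoveumtuvio/ → zivaoveumduvio.
Rule 5 (final vowel raising): /o/ is a mid vowel in word-final position, so it raises to [u]. /zivaoveumduvio/ → zivaoveumduviu.

zivaoveumduviu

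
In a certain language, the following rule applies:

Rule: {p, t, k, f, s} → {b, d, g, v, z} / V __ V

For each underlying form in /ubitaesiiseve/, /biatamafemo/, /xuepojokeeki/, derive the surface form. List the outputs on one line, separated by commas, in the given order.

ubidaeziizeve, biadamavemo, xuebojogeegi

/ubitaesiiseve/: /t/ is a voiceless obstruent between vowels /i/ and /a/, so it voices to [d]. /s/ is a voiceless obstruent between vowels /e/ and /i/, so it voices to [z]. /s/ is a voiceless obstruent between vowels /i/ and /e/, so it voices to [z]. → [ubidaeziizeve].
/biatamafemo/: /t/ is a voiceless obstruent between vowels /a/ and /a/, so it voices to [d]. /f/ is a voiceless obstruent between vowels /a/ and /e/, so it voices to [v]. → [biadamavemo].
/xuepojokeeki/: /p/ is a voiceless obstruent between vowels /e/ and /o/, so it voices to [b]. /k/ is a voiceless obstruent between vowels /o/ and /e/, so it voices to [g]. /k/ is a voiceless obstruent between vowels /e/ and /i/, so it voices to [g]. → [xuebojogeegi].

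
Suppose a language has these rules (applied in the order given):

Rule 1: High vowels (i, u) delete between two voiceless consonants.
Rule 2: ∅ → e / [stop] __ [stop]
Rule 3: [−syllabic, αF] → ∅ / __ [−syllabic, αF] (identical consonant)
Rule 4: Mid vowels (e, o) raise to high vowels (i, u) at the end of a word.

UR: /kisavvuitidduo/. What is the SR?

Rule 1 (high vowel syncope): /i/ is a high vowel flanked by voiceless consonants /k/ and /s/, so it deletes. /kisavvuitidduo/ → ksavvuitidduo.
Rule 2 (stop-cluster e-epenthesis): /d/ and /d/ form a stop–stop cluster, so [e] is inserted between them. /ksavvuitidduo/ → ksavvuitideduo.
Rule 3 (degemination): /vv/ is a geminate; the first /v/ deletes. /ksavvuitideduo/ → ksavuitideduo.
Rule 4 (final vowel raising): /o/ is a mid vowel in word-final position, so it raises to [u]. /ksavuitideduo/ → ksavuitideduu.

ksavuitideduu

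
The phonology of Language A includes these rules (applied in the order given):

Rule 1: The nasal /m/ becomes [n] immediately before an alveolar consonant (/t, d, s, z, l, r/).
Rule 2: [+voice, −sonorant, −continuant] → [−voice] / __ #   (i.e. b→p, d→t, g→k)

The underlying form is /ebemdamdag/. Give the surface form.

Rule 1 (nasal place assimilation): /m/ precedes the alveolar consonant /d/, so it assimilates in place to [n]. /m/ precedes the alveolar consonant /d/, so it assimilates in place to [n]. /ebemdamdag/ → ebendandag.
Rule 2 (final devoicing): /g/ is a voiced stop in word-final position, so it devoices to [k]. /ebendandag/ → ebendandak.

ebendandak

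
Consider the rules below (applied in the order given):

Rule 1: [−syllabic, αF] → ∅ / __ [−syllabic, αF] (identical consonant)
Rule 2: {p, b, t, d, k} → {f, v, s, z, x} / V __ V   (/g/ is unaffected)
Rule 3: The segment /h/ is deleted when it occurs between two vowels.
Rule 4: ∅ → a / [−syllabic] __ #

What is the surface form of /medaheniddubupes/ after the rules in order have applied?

Rule 1 (degemination): /dd/ is a geminate; the first /d/ deletes. /medaheniddubupes/ → medahenidubupes.
Rule 2 (intervocalic spirantization): /d/ is a stop between vowels /e/ and /a/, so it spirantizes to the fricative [z]. /d/ is a stop between vowels /i/ and /u/, so it spirantizes to the fricative [z]. /b/ is a stop between vowels /u/ and /u/, so it spirantizes to the fricative [v]. /p/ is a stop between vowels /u/ and /e/, so it spirantizes to the fricative [f]. /medahenidubupes/ → mezahenizuvufes.
Rule 3 (intervocalic h-deletion): /h/ occurs between vowels /a/ and /e/, so it deletes. /mezahenizuvufes/ → mezaenizuvufes.
Rule 4 (final a-epenthesis): the form ends in the consonant /s/, so [a] is inserted word-finally. /mezaenizuvufes/ → mezaenizuvufesa.

mezaenizuvufesa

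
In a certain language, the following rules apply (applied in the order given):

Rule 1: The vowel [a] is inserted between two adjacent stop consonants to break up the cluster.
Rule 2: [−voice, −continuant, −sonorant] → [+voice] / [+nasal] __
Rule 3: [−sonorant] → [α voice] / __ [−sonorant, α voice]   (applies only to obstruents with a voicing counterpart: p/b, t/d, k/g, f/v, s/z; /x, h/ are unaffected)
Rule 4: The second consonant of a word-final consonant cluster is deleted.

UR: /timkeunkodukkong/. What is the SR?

Rule 1 (stop-cluster a-epenthesis): /k/ and /k/ form a stop–stop cluster, so [a] is inserted between them. /timkeunkodukkong/ → timkeunkodukakong.
Rule 2 (post-nasal voicing): /k/ is a voiceless stop immediately after the nasal /m/, so it voices to [g]. /k/ is a voiceless stop immediately after the nasal /n/, so it voices to [g]. /timkeunkodukakong/ → timgeungodukakong.
Rule 3 (regressive voicing assimilation): no segment meets the environment; /timgeungodukakong/ is unchanged.
Rule 4 (final cluster simplification): /g/ is the second consonant of a word-final cluster /ng/, so it deletes. /timgeungodukakong/ → timgeungodukakon.

timgeungodukakon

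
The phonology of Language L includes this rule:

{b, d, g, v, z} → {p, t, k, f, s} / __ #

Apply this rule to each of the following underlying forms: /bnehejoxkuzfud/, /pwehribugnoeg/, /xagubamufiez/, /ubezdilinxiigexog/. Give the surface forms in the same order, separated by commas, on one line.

/bnehejoxkuzfud/: /d/ is a voiced obstruent in word-final position, so it devoices to [t]. → [bnehejoxkuzfut].
/pwehribugnoeg/: /g/ is a voiced obstruent in word-final position, so it devoices to [k]. → [pwehribugnoek].
/xagubamufiez/: /z/ is a voiced obstruent in word-final position, so it devoices to [s]. → [xagubamufies].
/ubezdilinxiigexog/: /g/ is a voiced obstruent in word-final position, so it devoices to [k]. → [ubezdilinxiigexok].

bnehejoxkuzfut, pwehribugnoek, xagubamufies, ubezdilinxiigexok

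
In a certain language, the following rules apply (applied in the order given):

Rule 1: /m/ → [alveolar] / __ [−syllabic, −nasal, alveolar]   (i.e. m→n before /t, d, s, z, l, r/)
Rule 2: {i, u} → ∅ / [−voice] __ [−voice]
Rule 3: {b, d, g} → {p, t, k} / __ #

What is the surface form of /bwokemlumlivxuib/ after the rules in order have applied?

bwokenlunlivxuip

Rule 1 (nasal place assimilation): /m/ precedes the alveolar consonant /l/, so it assimilates in place to [n]. /m/ precedes the alveolar consonant /l/, so it assimilates in place to [n]. /bwokemlumlivxuib/ → bwokenlunlivxuib.
Rule 2 (high vowel syncope): no segment meets the environment; /bwokenlunlivxuib/ is unchanged.
Rule 3 (final devoicing): /b/ is a voiced stop in word-final position, so it devoices to [p]. /bwokenlunlivxuib/ → bwokenlunlivxuip.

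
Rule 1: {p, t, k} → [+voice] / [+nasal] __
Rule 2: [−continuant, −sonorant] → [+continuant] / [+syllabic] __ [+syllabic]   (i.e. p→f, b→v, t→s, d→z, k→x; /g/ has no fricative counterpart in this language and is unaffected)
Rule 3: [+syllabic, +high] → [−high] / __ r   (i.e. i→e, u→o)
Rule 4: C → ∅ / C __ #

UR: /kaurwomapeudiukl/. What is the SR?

Rule 1 (post-nasal voicing): no segment meets the environment; /kaurwomapeudiukl/ is unchanged.
Rule 2 (intervocalic spirantization): /p/ is a stop between vowels /a/ and /e/, so it spirantizes to the fricative [f]. /d/ is a stop between vowels /u/ and /i/, so it spirantizes to the fricative [z]. /kaurwomapeudiukl/ → kaurwomafeuziukl.
Rule 3 (pre-rhotic lowering): /u/ is a high vowel immediately before /r/, so it lowers to [o]. /kaurwomafeuziukl/ → kaorwomafeuziukl.
Rule 4 (final cluster simplification): /l/ is the second consonant of a word-final cluster /kl/, so it deletes. /kaorwomafeuziukl/ → kaorwomafeuziuk.

kaorwomafeuziuk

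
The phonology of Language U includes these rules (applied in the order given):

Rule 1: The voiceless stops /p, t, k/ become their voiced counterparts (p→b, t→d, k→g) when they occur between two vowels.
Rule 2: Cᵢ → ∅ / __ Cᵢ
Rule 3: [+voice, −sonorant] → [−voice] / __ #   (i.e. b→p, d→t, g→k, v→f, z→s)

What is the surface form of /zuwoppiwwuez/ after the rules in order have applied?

Rule 1 (intervocalic voicing): no segment meets the environment; /zuwoppiwwuez/ is unchanged.
Rule 2 (degemination): /pp/ is a geminate; the first /p/ deletes. /ww/ is a geminate; the first /w/ deletes. /zuwoppiwwuez/ → zuwopiwuez.
Rule 3 (final devoicing): /z/ is a voiced obstruent in word-final position, so it devoices to [s]. /zuwopiwuez/ → zuwopiwues.

zuwopiwues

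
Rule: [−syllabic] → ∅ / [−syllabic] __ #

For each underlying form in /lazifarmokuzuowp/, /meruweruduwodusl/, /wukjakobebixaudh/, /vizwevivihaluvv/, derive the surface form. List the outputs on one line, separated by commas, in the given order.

/lazifarmokuzuowp/: /p/ is the second consonant of a word-final cluster /wp/, so it deletes. → [lazifarmokuzuow].
/meruweruduwodusl/: /l/ is the second consonant of a word-final cluster /sl/, so it deletes. → [meruweruduwodus].
/wukjakobebixaudh/: /h/ is the second consonant of a word-final cluster /dh/, so it deletes. → [wukjakobebixaud].
/vizwevivihaluvv/: /v/ is the second consonant of a word-final cluster /vv/, so it deletes. → [vizwevivihaluv].

lazifarmokuzuow, meruweruduwodus, wukjakobebixaud, vizwevivihaluv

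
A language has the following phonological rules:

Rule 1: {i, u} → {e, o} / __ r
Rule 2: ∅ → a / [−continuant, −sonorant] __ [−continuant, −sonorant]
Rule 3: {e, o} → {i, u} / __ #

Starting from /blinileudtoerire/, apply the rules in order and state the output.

blinileudatoereri

Rule 1 (pre-rhotic lowering): /i/ is a high vowel immediately before /r/, so it lowers to [e]. /blinileudtoerire/ → blinileudtoerere.
Rule 2 (stop-cluster a-epenthesis): /d/ and /t/ form a stop–stop cluster, so [a] is inserted between them. /blinileudtoerere/ → blinileudatoerere.
Rule 3 (final vowel raising): /e/ is a mid vowel in word-final position, so it raises to [i]. /blinileudatoerere/ → blinileudatoereri.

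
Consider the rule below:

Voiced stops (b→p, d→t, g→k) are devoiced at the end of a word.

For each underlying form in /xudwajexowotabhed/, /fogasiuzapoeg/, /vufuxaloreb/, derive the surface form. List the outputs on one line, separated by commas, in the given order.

xudwajexowotabhet, fogasiuzapoek, vufuxalorep

/xudwajexowotabhed/: /d/ is a voiced stop in word-final position, so it devoices to [t]. → [xudwajexowotabhet].
/fogasiuzapoeg/: /g/ is a voiced stop in word-final position, so it devoices to [k]. → [fogasiuzapoek].
/vufuxaloreb/: /b/ is a voiced stop in word-final position, so it devoices to [p]. → [vufuxalorep].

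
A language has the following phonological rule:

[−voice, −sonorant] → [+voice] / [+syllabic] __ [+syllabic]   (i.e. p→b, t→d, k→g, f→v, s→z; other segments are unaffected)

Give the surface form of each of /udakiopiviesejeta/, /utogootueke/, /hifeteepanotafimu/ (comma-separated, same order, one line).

udagiobiviezejeda, udogooduege, hivedeebanodavimu

/udakiopiviesejeta/: /k/ is a voiceless obstruent between vowels /a/ and /i/, so it voices to [g]. /p/ is a voiceless obstruent between vowels /o/ and /i/, so it voices to [b]. /s/ is a voiceless obstruent between vowels /e/ and /e/, so it voices to [z]. /t/ is a voiceless obstruent between vowels /e/ and /a/, so it voices to [d]. → [udagiobiviezejeda].
/utogootueke/: /t/ is a voiceless obstruent between vowels /u/ and /o/, so it voices to [d]. /t/ is a voiceless obstruent between vowels /o/ and /u/, so it voices to [d]. /k/ is a voiceless obstruent between vowels /e/ and /e/, so it voices to [g]. → [udogooduege].
/hifeteepanotafimu/: /f/ is a voiceless obstruent between vowels /i/ and /e/, so it voices to [v]. /t/ is a voiceless obstruent between vowels /e/ and /e/, so it voices to [d]. /p/ is a voiceless obstruent between vowels /e/ and /a/, so it voices to [b]. /t/ is a voiceless obstruent between vowels /o/ and /a/, so it voices to [d]. /f/ is a voiceless obstruent between vowels /a/ and /i/, so it voices to [v]. → [hivedeebanodavimu].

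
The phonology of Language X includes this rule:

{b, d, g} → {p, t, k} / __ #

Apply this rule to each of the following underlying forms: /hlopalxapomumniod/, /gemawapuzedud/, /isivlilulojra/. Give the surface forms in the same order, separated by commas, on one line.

hlopalxapomumniot, gemawapuzedut, isivlilulojra

/hlopalxapomumniod/: /d/ is a voiced stop in word-final position, so it devoices to [t]. → [hlopalxapomumniot].
/gemawapuzedud/: /d/ is a voiced stop in word-final position, so it devoices to [t]. → [gemawapuzedut].
/isivlilulojra/: the rule's environment is not met; surfaces unchanged as [isivlilulojra].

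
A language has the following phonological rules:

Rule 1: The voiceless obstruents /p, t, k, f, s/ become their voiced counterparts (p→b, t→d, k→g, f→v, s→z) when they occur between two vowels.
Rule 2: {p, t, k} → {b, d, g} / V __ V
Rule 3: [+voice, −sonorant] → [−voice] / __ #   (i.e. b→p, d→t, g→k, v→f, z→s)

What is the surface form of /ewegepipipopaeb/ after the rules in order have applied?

Rule 1 (intervocalic voicing): /p/ is a voiceless obstruent between vowels /e/ and /i/, so it voices to [b]. /p/ is a voiceless obstruent between vowels /i/ and /i/, so it voices to [b]. /p/ is a voiceless obstruent between vowels /i/ and /o/, so it voices to [b]. /p/ is a voiceless obstruent between vowels /o/ and /a/, so it voices to [b]. /ewegepipipopaeb/ → ewegebibibobaeb.
Rule 2 (intervocalic voicing): no segment meets the environment; /ewegebibibobaeb/ is unchanged.
Rule 3 (final devoicing): /b/ is a voiced obstruent in word-final position, so it devoices to [p]. /ewegebibibobaeb/ → ewegebibibobaep.

ewegebibibobaep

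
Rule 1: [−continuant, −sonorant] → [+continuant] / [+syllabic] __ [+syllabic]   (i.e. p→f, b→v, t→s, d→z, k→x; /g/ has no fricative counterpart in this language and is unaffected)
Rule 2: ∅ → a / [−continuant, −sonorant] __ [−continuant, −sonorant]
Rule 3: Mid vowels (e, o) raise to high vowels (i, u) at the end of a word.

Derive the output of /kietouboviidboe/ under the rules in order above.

kiesouvoviidaboi

Rule 1 (intervocalic spirantization): /t/ is a stop between vowels /e/ and /o/, so it spirantizes to the fricative [s]. /b/ is a stop between vowels /u/ and /o/, so it spirantizes to the fricative [v]. /kietouboviidboe/ → kiesouvoviidboe.
Rule 2 (stop-cluster a-epenthesis): /d/ and /b/ form a stop–stop cluster, so [a] is inserted between them. /kiesouvoviidboe/ → kiesouvoviidaboe.
Rule 3 (final vowel raising): /e/ is a mid vowel in word-final position, so it raises to [i]. /kiesouvoviidaboe/ → kiesouvoviidaboi.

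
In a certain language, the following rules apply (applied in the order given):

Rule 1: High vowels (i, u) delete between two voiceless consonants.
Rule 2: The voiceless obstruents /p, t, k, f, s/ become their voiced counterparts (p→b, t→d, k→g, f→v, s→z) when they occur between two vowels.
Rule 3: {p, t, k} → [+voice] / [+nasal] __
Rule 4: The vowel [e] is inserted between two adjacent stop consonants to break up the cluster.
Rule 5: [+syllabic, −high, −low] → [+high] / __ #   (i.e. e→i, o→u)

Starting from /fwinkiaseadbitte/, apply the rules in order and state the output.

Rule 1 (high vowel syncope): no segment meets the environment; /fwinkiaseadbitte/ is unchanged.
Rule 2 (intervocalic voicing): /s/ is a voiceless obstruent between vowels /a/ and /e/, so it voices to [z]. /fwinkiaseadbitte/ → fwinkiazeadbitte.
Rule 3 (post-nasal voicing): /k/ is a voiceless stop immediately after the nasal /n/, so it voices to [g]. /fwinkiazeadbitte/ → fwingiazeadbitte.
Rule 4 (stop-cluster e-epenthesis): /d/ and /b/ form a stop–stop cluster, so [e] is inserted between them. /t/ and /t/ form a stop–stop cluster, so [e] is inserted between them. /fwingiazeadbitte/ → fwingiazeadebitete.
Rule 5 (final vowel raising): /e/ is a mid vowel in word-final position, so it raises to [i]. /fwingiazeadebitete/ → fwingiazeadebiteti.

fwingiazeadebiteti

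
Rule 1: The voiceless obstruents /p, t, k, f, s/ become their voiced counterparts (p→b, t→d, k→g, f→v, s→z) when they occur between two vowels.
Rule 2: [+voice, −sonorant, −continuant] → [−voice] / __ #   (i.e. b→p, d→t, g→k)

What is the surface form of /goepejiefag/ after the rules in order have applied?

Rule 1 (intervocalic voicing): /p/ is a voiceless obstruent between vowels /e/ and /e/, so it voices to [b]. /f/ is a voiceless obstruent between vowels /e/ and /a/, so it voices to [v]. /goepejiefag/ → goebejievag.
Rule 2 (final devoicing): /g/ is a voiced stop in word-final position, so it devoices to [k]. /goebejievag/ → goebejievak.

goebejievak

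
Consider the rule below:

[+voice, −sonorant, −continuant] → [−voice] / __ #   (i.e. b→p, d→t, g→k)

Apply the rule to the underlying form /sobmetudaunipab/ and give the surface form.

sobmetudaunipap

Scanning /sobmetudaunipab/: /b/ at position 3 is not in the conditioning environment; /d/ at position 8 is not in the conditioning environment; /b/ is a voiced stop in word-final position, so it devoices to [p].
Result: [sobmetudaunipap].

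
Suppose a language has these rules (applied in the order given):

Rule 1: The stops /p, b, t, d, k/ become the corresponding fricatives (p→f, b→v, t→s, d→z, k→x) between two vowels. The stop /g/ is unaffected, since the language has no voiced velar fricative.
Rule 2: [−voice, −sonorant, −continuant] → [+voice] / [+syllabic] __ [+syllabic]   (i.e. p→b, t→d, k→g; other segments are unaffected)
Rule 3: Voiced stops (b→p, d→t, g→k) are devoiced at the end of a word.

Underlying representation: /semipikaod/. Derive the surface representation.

semifixaot

Rule 1 (intervocalic spirantization): /p/ is a stop between vowels /i/ and /i/, so it spirantizes to the fricative [f]. /k/ is a stop between vowels /i/ and /a/, so it spirantizes to the fricative [x]. /semipikaod/ → semifixaod.
Rule 2 (intervocalic voicing): no segment meets the environment; /semifixaod/ is unchanged.
Rule 3 (final devoicing): /d/ is a voiced stop in word-final position, so it devoices to [t]. /semifixaod/ → semifixaot.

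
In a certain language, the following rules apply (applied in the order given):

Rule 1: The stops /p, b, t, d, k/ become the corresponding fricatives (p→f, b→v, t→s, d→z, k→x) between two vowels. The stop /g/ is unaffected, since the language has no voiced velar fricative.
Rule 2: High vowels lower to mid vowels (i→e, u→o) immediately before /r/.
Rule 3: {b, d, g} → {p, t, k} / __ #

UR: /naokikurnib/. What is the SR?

Rule 1 (intervocalic spirantization): /k/ is a stop between vowels /o/ and /i/, so it spirantizes to the fricative [x]. /k/ is a stop between vowels /i/ and /u/, so it spirantizes to the fricative [x]. /naokikurnib/ → naoxixurnib.
Rule 2 (pre-rhotic lowering): /u/ is a high vowel immediately before /r/, so it lowers to [o]. /naoxixurnib/ → naoxixornib.
Rule 3 (final devoicing): /b/ is a voiced stop in word-final position, so it devoices to [p]. /naoxixornib/ → naoxixornip.

naoxixornip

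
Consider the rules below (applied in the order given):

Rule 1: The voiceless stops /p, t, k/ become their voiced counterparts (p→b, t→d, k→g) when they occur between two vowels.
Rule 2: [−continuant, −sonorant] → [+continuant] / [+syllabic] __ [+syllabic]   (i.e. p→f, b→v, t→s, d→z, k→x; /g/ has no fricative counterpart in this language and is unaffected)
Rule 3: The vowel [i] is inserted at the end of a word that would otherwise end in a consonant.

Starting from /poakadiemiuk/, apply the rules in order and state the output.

poagaziemiuki

Rule 1 (intervocalic voicing): /k/ is a voiceless stop between vowels /a/ and /a/, so it voices to [g]. /poakadiemiuk/ → poagadiemiuk.
Rule 2 (intervocalic spirantization): /d/ is a stop between vowels /a/ and /i/, so it spirantizes to the fricative [z]. /poagadiemiuk/ → poagaziemiuk.
Rule 3 (final i-epenthesis): the form ends in the consonant /k/, so [i] is inserted word-finally. /poagaziemiuk/ → poagaziemiuki.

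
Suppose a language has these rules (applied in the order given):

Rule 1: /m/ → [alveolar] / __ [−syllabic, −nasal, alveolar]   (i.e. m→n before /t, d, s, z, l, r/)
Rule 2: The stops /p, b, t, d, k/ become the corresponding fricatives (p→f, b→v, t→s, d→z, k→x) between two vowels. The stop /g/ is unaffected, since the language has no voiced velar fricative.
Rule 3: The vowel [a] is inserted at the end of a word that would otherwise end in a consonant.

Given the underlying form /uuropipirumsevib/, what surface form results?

uurofifirunseviba

Rule 1 (nasal place assimilation): /m/ precedes the alveolar consonant /s/, so it assimilates in place to [n]. /uuropipirumsevib/ → uuropipirunsevib.
Rule 2 (intervocalic spirantization): /p/ is a stop between vowels /o/ and /i/, so it spirantizes to the fricative [f]. /p/ is a stop between vowels /i/ and /i/, so it spirantizes to the fricative [f]. /uuropipirunsevib/ → uurofifirunsevib.
Rule 3 (final a-epenthesis): the form ends in the consonant /b/, so [a] is inserted word-finally. /uurofifirunsevib/ → uurofifirunseviba.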